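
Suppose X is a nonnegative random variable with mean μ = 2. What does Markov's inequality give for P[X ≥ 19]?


μ = E[X] = 2, a = 19.
Markov: P[X ≥ 19] ≤ μ/a = (2)/19 = 2/19.
Numerically: ≈ 0.105.
(Since a = 19 > μ = 2.000, the bound 2/19 is < 1 and informative.)

P[X ≥ 19] ≤ 2/19 ≈ 0.105.


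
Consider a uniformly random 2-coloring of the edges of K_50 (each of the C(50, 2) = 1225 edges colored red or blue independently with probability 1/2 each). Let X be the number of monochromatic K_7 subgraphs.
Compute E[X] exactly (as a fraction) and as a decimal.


Let X = Σ_S X_S over the C(50, 7) = 99884400 subsets S of size 7, where X_S = 1 if the K_7 on S is monochromatic.
For a fixed S, the K_7 on S has C(7, 2) = 21 edges. P[all 21 edges red] = (1/2)^21, and likewise for blue, so P[monochromatic] = 2·(1/2)^21 = 2^{1 − 21} = 1/1048576.
Summing: E[X] = C(50, 7) · 2^{1 − 21} = 99884400 · 1/1048576 = 6242775/65536.
Numerically: E[X] ≈ 95.257.

E[X] = C(50,7)·2^(1−C(7,2)) = 6242775/65536 ≈ 95.257.


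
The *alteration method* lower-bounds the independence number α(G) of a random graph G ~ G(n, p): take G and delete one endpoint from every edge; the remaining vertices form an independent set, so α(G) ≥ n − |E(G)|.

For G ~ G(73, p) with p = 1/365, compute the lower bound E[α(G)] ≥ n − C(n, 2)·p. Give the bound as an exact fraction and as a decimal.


E[|E(G)|] = C(73, 2)·p = 2628 · (1/365) = 36/5.
E[α(G)] ≥ n − E[|E(G)|] = 73 − 36/5 = 329/5.
Numerically: ≈ 65.800.
(This is only a lower bound; the true E[α(G)] may be larger.)

E[α(G)] ≥ 329/5 ≈ 65.800.


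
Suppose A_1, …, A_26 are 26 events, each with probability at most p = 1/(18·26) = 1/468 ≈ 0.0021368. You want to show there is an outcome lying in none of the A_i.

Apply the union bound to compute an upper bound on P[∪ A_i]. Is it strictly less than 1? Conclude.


Union bound: P[∪_{i=1}^{26} A_i] ≤ Σ_i P[A_i] ≤ 26·p = 26·(1/468) = 1/18.
Numerically: 1/18 ≈ 0.0555556.
Is 1/18 < 1? YES.
Since P[∪ A_i] ≤ 1/18 < 1, the complement has P[∩ A_i^c] ≥ 1 − 1/18 = 17/18 > 0, so some outcome avoids every A_i.

26·p = 1/18 ≈ 0.0555556; existence CERTIFIED by the union bound.


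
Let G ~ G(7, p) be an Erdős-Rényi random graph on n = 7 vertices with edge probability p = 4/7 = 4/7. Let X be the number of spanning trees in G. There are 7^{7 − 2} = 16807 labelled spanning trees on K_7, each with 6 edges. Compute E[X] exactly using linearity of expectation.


K_7 has 7^{7 − 2} = 16807 labelled spanning trees.
For each such spanning tree H, let X_H = 1 if all 6 edges of H are present in G. Then P[X_H = 1] = p^{6} = (4/7)^{6} = 4096/117649.
By linearity of expectation: E[X] = Σ_H E[X_H] = 16807 · p^{6} = 16807 · 4096/117649 = 4096/7.
Numerically: E[X] ≈ 585.14.

E[X] = 16807 · (4/7)^{6} = 4096/7 ≈ 585.14.


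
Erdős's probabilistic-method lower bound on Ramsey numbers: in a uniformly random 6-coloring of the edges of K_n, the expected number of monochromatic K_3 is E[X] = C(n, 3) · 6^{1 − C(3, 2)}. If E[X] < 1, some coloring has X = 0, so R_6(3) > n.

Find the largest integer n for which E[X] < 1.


We need C(n, 3) · 6^{1 − 3} < 1, i.e. C(n, 3) < 6^{3 − 1} = 36.
Check values of n near the boundary:
  n = 4: C(4, 3) = 4; 4 < 36? YES
  n = 5: C(5, 3) = 10; 10 < 36? YES
  n = 6: C(6, 3) = 20; 20 < 36? YES
  n = 7: C(7, 3) = 35; 35 < 36? YES
  n = 8: C(8, 3) = 56; 56 < 36? NO
The largest n with C(n, 3) < 36 is n = 7 (where E[X] = 35/36 ≈ 0.9722222). Hence R_6(3) > 7, i.e. R_6(3) ≥ 8.

Largest n = 7; hence R_6(3) > 7.


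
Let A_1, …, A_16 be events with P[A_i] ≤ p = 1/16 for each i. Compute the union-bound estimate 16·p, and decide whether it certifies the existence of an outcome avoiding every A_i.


Union bound: P[∪_{i=1}^{16} A_i] ≤ Σ_i P[A_i] ≤ 16·p = 16·(1/16) = 1.
Numerically: 1 ≈ 1.0000.
Is 1 < 1? NO.
Since the bound 1 is ≥ 1, the union bound is uninformative here; it does NOT by itself certify existence.

16·p = 1 ≈ 1.0000; existence NOT certified by the union bound.


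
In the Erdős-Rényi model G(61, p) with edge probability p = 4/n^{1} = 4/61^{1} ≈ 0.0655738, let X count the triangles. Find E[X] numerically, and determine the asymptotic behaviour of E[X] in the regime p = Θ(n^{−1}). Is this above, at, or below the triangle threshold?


Number of potential triangles: C(61, 3) = 35990.
Each occurs with probability p³ ≈ (0.0655738)³ ≈ 2.81961926e-04.
By linearity: E[X] = C(61, 3)·p³ ≈ 35990 · 2.81961926e-04 ≈ 10.147810.
Here α = 1, so p = 4/n is exactly at the triangle threshold p ~ 1/n. Asymptotically E[X] → c³/6 = 4³/6 = 32/3 ≈ 10.666667, a bounded constant. In this regime the triangle count is asymptotically Poisson(c³/6).

E[X] ≈ 10.147810; in regime p = Θ(1/n^{1}) E[X] stays bounded (at the triangle threshold p ~ 1/n).


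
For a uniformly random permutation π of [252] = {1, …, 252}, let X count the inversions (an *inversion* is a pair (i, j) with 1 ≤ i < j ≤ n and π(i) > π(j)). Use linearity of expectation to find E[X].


Write X = Σ X_I over the C(252, 2) = 31626 pairs i < j, with X_I the indicator of one inversion.
There are 31626 indicators.
For each fixed pair i < j, the values π(i) and π(j) are two distinct elements of {1, …, 252} in uniformly random order; by symmetry P[π(i) > π(j)] = 1/2.
By linearity: E[X] = 31626 · (1/2) = C(252, 2) · (1/2) = 31626/2 = 15813 ≈ 15813.00000.

E[X] = 15813 = 15813.00000.


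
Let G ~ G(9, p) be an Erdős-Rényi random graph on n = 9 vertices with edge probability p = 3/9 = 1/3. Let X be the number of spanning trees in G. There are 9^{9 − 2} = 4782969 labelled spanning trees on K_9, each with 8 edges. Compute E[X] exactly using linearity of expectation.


K_9 has 9^{9 − 2} = 4782969 labelled spanning trees.
For each such spanning tree H, let X_H = 1 if all 8 edges of H are present in G. Then P[X_H = 1] = p^{8} = (1/3)^{8} = 1/6561.
By linearity of expectation: E[X] = Σ_H E[X_H] = 4782969 · p^{8} = 4782969 · 1/6561 = 729.
Numerically: E[X] ≈ 729.

E[X] = 4782969 · (1/3)^{8} = 729 ≈ 729.


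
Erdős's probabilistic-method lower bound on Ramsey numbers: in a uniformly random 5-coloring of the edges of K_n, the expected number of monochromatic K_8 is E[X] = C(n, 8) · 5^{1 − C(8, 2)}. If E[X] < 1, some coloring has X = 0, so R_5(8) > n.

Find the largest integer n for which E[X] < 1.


We need C(n, 8) · 5^{1 − 28} < 1, i.e. C(n, 8) < 5^{28 − 1} = 7450580596923828125.
Check values of n near the boundary:
  n = 862: C(862, 8) = 7317951015318931845; 7317951015318931845 < 7450580596923828125? YES
  n = 863: C(863, 8) = 7386423071602617757; 7386423071602617757 < 7450580596923828125? YES
  n = 864: C(864, 8) = 7455455062926006708; 7455455062926006708 < 7450580596923828125? NO
The largest n with C(n, 8) < 7450580596923828125 is n = 863 (where E[X] = 7386423071602617757/7450580596923828125 ≈ 0.991). Hence R_5(8) > 863, i.e. R_5(8) ≥ 864.

Largest n = 863; hence R_5(8) > 863.


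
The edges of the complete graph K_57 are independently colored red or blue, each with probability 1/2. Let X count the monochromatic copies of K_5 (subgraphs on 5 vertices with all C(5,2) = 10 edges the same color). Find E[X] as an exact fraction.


Let X = Σ_S X_S over the C(57, 5) = 4187106 subsets S of size 5, where X_S = 1 if the K_5 on S is monochromatic.
For a fixed S, the K_5 on S has C(5, 2) = 10 edges. P[all 10 edges red] = (1/2)^10, and likewise for blue, so P[monochromatic] = 2·(1/2)^10 = 2^{1 − 10} = 1/512.
Summing: E[X] = C(57, 5) · 2^{1 − 10} = 4187106 · 1/512 = 2093553/256.
Numerically: E[X] ≈ 8177.94141.

E[X] = C(57,5)·2^(1−C(5,2)) = 2093553/256 ≈ 8177.94141.


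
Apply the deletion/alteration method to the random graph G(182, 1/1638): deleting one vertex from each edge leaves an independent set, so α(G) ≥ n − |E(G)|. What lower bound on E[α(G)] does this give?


E[|E(G)|] = C(182, 2)·p = 16471 · (1/1638) = 181/18.
E[α(G)] ≥ n − E[|E(G)|] = 182 − 181/18 = 3095/18.
Numerically: ≈ 171.9444.
(This is only a lower bound; the true E[α(G)] may be larger.)

E[α(G)] ≥ 3095/18 ≈ 171.9444.


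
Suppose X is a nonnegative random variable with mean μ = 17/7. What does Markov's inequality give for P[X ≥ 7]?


μ = E[X] = 17/7, a = 7.
Markov: P[X ≥ 7] ≤ μ/a = (17/7)/7 = 17/49.
Numerically: ≈ 0.34694.
(Since a = 7 > μ = 2.42857, the bound 17/49 is < 1 and informative.)

P[X ≥ 7] ≤ 17/49 ≈ 0.34694.


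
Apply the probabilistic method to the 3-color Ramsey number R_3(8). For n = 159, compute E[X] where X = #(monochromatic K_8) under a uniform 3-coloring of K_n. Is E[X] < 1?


E[X] = C(159, 8) · 3^{1 − 28} = 8471208603429 · 3^{−27} = 8471208603429/7625597484987.
As a reduced fraction: E[X] = 941245400381/847288609443 ≈ 1.111.
Is E[X] < 1? NO.
Since E[X] ≥ 1, the first-moment bound is inconclusive at n = 159; it does NOT by itself certify R_3(8) > 159.

E[X] = 941245400381/847288609443 ≈ 1.111; E[X] ≥ 1; first-moment method inconclusive here.


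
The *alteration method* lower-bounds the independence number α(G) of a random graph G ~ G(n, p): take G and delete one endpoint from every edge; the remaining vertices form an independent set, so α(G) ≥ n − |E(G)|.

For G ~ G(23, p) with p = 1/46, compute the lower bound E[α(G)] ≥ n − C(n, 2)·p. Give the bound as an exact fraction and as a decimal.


E[|E(G)|] = C(23, 2)·p = 253 · (1/46) = 11/2.
E[α(G)] ≥ n − E[|E(G)|] = 23 − 11/2 = 35/2.
Numerically: ≈ 17.500000.
(This is only a lower bound; the true E[α(G)] may be larger.)

E[α(G)] ≥ 35/2 ≈ 17.500000.


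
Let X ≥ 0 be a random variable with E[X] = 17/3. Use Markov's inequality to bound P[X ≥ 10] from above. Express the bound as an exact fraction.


μ = E[X] = 17/3, a = 10.
Markov: P[X ≥ 10] ≤ μ/a = (17/3)/10 = 17/30.
Numerically: ≈ 0.567.
(Since a = 10 > μ = 5.667, the bound 17/30 is < 1 and informative.)

P[X ≥ 10] ≤ 17/30 ≈ 0.567.


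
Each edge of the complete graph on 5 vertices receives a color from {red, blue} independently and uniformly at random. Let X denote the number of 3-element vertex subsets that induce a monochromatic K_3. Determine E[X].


Let X = Σ_S X_S over the C(5, 3) = 10 subsets S of size 3, where X_S = 1 if the K_3 on S is monochromatic.
For a fixed S, the K_3 on S has C(3, 2) = 3 edges. P[all 3 edges red] = (1/2)^3, and likewise for blue, so P[monochromatic] = 2·(1/2)^3 = 2^{1 − 3} = 1/4.
Summing: E[X] = C(5, 3) · 2^{1 − 3} = 10 · 1/4 = 5/2.
Numerically: E[X] ≈ 2.50000.

E[X] = C(5,3)·2^(1−C(3,2)) = 5/2 ≈ 2.50000.


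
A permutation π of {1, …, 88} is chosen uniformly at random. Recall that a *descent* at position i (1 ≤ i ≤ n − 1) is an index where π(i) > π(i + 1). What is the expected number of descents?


Write X = Σ X_I over i = 1, …, 87, with X_I the indicator of one descent.
There are 87 indicators.
For each fixed i, the pair (π(i), π(i+1)) is a uniformly random ordered pair of distinct values from {1, …, 88}; by symmetry P[π(i) > π(i+1)] = 1/2.
By linearity: E[X] = 87 · (1/2) = (88 − 1) · (1/2) = 87/2 ≈ 43.500.

E[X] = 87/2 = 43.500.


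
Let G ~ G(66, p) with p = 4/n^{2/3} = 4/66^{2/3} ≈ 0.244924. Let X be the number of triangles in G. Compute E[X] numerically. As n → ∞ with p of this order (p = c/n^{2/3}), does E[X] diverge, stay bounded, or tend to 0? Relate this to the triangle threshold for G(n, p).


Number of potential triangles: C(66, 3) = 45760.
Each occurs with probability p³ ≈ (0.244924)³ ≈ 1.46923783e-02.
By linearity: E[X] = C(66, 3)·p³ ≈ 45760 · 1.46923783e-02 ≈ 672.323232.
Since α = 2/3 < 1, p = c/n^{2/3} ≫ 1/n is above the triangle threshold p ~ 1/n. Asymptotically E[X] ~ (c³/6)·n^{3(1−α)} = (4³/6)·n^{1} → ∞; triangles are abundant w.h.p.

E[X] ≈ 672.323232; in regime p = Θ(1/n^{2/3}) E[X] diverges (above the triangle threshold p ~ 1/n).


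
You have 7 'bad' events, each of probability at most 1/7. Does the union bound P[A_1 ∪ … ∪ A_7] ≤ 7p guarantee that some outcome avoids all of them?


Union bound: P[∪_{i=1}^{7} A_i] ≤ Σ_i P[A_i] ≤ 7·p = 7·(1/7) = 1.
Numerically: 1 ≈ 1.0000000.
Is 1 < 1? NO.
Since the bound 1 is ≥ 1, the union bound is uninformative here; it does NOT by itself certify existence.

7·p = 1 ≈ 1.0000000; existence NOT certified by the union bound.


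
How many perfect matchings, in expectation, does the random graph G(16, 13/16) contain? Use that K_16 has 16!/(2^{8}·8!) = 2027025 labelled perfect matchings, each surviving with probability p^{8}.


K_16 has 16!/(2^{8}·8!) = 2027025 labelled perfect matchings.
For each such perfect matching H, let X_H = 1 if all 8 edges of H are present in G. Then P[X_H = 1] = p^{8} = (13/16)^{8} = 815730721/4294967296.
By linearity: E[X] = Σ_H E[X_H] = 2027025 · p^{8} = 2027025 · 815730721/4294967296 = 1653506564735025/4294967296.
Numerically: E[X] ≈ 3.85e+05.

E[X] = 2027025 · (13/16)^{8} = 1653506564735025/4294967296 ≈ 3.85e+05.


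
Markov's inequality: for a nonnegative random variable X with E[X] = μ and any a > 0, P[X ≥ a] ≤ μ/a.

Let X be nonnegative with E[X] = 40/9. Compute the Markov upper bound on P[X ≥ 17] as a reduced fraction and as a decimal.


μ = E[X] = 40/9, a = 17.
Markov: P[X ≥ 17] ≤ μ/a = (40/9)/17 = 40/153.
Numerically: ≈ 0.2614.
(Since a = 17 > μ = 4.4444, the bound 40/153 is < 1 and informative.)

P[X ≥ 17] ≤ 40/153 ≈ 0.2614.


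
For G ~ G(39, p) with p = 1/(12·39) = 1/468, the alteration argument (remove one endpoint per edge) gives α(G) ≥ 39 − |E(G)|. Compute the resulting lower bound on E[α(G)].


E[|E(G)|] = C(39, 2)·p = 741 · (1/468) = 19/12.
E[α(G)] ≥ n − E[|E(G)|] = 39 − 19/12 = 449/12.
Numerically: ≈ 37.417.
(This is only a lower bound; the true E[α(G)] may be larger.)

E[α(G)] ≥ 449/12 ≈ 37.417.


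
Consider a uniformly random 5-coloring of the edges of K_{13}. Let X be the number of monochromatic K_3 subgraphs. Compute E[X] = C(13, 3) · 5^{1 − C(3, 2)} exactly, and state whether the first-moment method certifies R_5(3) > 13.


E[X] = C(13, 3) · 5^{1 − 3} = 286 · 5^{−2} = 286/25.
As a reduced fraction: E[X] = 286/25 ≈ 11.4400000.
Is E[X] < 1? NO.
Since E[X] ≥ 1, the first-moment bound is inconclusive at n = 13; it does NOT by itself certify R_5(3) > 13.

E[X] = 286/25 ≈ 11.4400000; E[X] ≥ 1; first-moment method inconclusive here.


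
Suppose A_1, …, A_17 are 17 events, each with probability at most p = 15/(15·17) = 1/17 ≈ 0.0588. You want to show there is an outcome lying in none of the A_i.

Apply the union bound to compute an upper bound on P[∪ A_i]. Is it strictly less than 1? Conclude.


Union bound: P[∪_{i=1}^{17} A_i] ≤ Σ_i P[A_i] ≤ 17·p = 17·(1/17) = 1.
Numerically: 1 ≈ 1.0000.
Is 1 < 1? NO.
Since the bound 1 is ≥ 1, the union bound is uninformative here; it does NOT by itself certify existence.

17·p = 1 ≈ 1.0000; existence NOT certified by the union bound.


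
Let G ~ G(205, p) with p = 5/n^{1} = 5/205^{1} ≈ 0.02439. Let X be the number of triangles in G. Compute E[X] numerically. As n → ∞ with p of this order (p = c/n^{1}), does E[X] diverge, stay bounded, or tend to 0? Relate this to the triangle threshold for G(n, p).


Number of potential triangles: C(205, 3) = 1414910.
Each occurs with probability p³ ≈ (0.02439)³ ≈ 1.4509366e-05.
By linearity: E[X] = C(205, 3)·p³ ≈ 1414910 · 1.4509366e-05 ≈ 20.52945.
Here α = 1, so p = 5/n is exactly at the triangle threshold p ~ 1/n. Asymptotically E[X] → c³/6 = 5³/6 = 125/6 ≈ 20.83333, a bounded constant. In this regime the triangle count is asymptotically Poisson(c³/6).

E[X] ≈ 20.52945; in regime p = Θ(1/n^{1}) E[X] stays bounded (at the triangle threshold p ~ 1/n).


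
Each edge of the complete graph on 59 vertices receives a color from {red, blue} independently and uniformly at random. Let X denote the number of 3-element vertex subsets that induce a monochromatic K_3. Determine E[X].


Let X = Σ_S X_S over the C(59, 3) = 32509 subsets S of size 3, where X_S = 1 if the K_3 on S is monochromatic.
For a fixed S, the K_3 on S has C(3, 2) = 3 edges. P[all 3 edges red] = (1/2)^3, and likewise for blue, so P[monochromatic] = 2·(1/2)^3 = 2^{1 − 3} = 1/4.
By linearity of expectation: E[X] = C(59, 3) · 2^{1 − 3} = 32509 · 1/4 = 32509/4.
Numerically: E[X] ≈ 8127.250000.

E[X] = C(59,3)·2^(1−C(3,2)) = 32509/4 ≈ 8127.250000.


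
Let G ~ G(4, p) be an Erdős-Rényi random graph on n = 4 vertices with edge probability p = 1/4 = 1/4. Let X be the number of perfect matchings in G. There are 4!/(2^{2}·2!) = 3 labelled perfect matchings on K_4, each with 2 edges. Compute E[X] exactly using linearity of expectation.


K_4 has 4!/(2^{2}·2!) = 3 labelled perfect matchings.
For each such perfect matching H, let X_H = 1 if all 2 edges of H are present in G. Then P[X_H = 1] = p^{2} = (1/4)^{2} = 1/16.
By linearity: E[X] = Σ_H E[X_H] = 3 · p^{2} = 3 · 1/16 = 3/16.
Numerically: E[X] ≈ 0.1875.

E[X] = 3 · (1/4)^{2} = 3/16 ≈ 0.1875.


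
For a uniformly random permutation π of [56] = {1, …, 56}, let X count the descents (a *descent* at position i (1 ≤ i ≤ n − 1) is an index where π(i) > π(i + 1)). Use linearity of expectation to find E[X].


Write X = Σ X_I over i = 1, …, 55, with X_I the indicator of one descent.
There are 55 indicators.
For each fixed i, the pair (π(i), π(i+1)) is a uniformly random ordered pair of distinct values from {1, …, 56}; by symmetry P[π(i) > π(i+1)] = 1/2.
By linearity: E[X] = 55 · (1/2) = (56 − 1) · (1/2) = 55/2 ≈ 27.50000.

E[X] = 55/2 = 27.50000.


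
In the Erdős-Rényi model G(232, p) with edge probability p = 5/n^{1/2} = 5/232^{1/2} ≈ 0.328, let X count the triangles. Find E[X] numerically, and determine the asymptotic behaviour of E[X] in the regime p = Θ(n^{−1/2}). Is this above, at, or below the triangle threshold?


Number of potential triangles: C(232, 3) = 2054360.
Each occurs with probability p³ ≈ (0.328)³ ≈ 3.53735e-02.
By linearity: E[X] = C(232, 3)·p³ ≈ 2054360 · 3.53735e-02 ≈ 72669.904.
Since α = 1/2 < 1, p = c/n^{1/2} ≫ 1/n is above the triangle threshold p ~ 1/n. Asymptotically E[X] ~ (c³/6)·n^{3(1−α)} = (5³/6)·n^{1.5} → ∞; triangles are abundant w.h.p.

E[X] ≈ 72669.904; in regime p = Θ(1/n^{1/2}) E[X] diverges (above the triangle threshold p ~ 1/n).


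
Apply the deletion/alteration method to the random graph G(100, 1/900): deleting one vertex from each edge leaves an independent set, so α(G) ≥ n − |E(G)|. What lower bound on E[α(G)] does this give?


E[|E(G)|] = C(100, 2)·p = 4950 · (1/900) = 11/2.
E[α(G)] ≥ n − E[|E(G)|] = 100 − 11/2 = 189/2.
Numerically: ≈ 94.50000.
(This is only a lower bound; the true E[α(G)] may be larger.)

E[α(G)] ≥ 189/2 ≈ 94.50000.


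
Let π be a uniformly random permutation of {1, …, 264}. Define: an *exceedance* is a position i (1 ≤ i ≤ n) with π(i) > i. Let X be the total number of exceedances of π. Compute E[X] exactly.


Write X = Σ_{i=1}^{264} X_i, where X_i = 1_{π(i) > i}.
For each fixed i, π(i) is uniform over {1, …, 264} (marginal of a uniform permutation), so P[π(i) > i] = (n − i)/n. Summing: Σ_{i=1}^{264} (n − i)/n = (0 + 1 + … + 263)/264 = 264(264 − 1)/(2·264) = (264 − 1)/2.
Hence E[X] = Σ_{i=1}^{264} (264 − i)/264 = 263/2 ≈ 131.500000.

E[X] = 263/2 = 131.500000.


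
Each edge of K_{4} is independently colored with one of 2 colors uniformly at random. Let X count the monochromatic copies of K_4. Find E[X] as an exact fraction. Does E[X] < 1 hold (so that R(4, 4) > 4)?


E[X] = C(4, 4) · 2^{1 − 6} = 1 · 2^{−5} = 1/32.
As a reduced fraction: E[X] = 1/32 ≈ 0.0312500.
Is E[X] < 1? YES.
Since E[X] < 1, there exists a 2-coloring of K_{4} with no monochromatic K_4; hence R(4, 4) > 4.

E[X] = 1/32 ≈ 0.0312500; E[X] < 1, so R(4, 4) > 4.


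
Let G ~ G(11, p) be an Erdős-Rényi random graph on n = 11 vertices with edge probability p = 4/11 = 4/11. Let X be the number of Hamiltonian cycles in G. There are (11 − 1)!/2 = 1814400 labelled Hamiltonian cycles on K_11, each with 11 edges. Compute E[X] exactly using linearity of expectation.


K_11 has (11 − 1)!/2 = 1814400 labelled Hamiltonian cycles.
For each such Hamiltonian cycle H, let X_H = 1 if all 11 edges of H are present in G. Then P[X_H = 1] = p^{11} = (4/11)^{11} = 4194304/285311670611.
Summing the indicators: E[X] = Σ_H E[X_H] = 1814400 · p^{11} = 1814400 · 4194304/285311670611 = 7610145177600/285311670611.
Numerically: E[X] ≈ 26.6731.

E[X] = 1814400 · (4/11)^{11} = 7610145177600/285311670611 ≈ 26.6731.


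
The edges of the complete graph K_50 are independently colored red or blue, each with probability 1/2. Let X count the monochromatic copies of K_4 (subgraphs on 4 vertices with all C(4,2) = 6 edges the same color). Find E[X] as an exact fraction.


Let X = Σ_S X_S over the C(50, 4) = 230300 subsets S of size 4, where X_S = 1 if the K_4 on S is monochromatic.
For a fixed S, the K_4 on S has C(4, 2) = 6 edges. P[all 6 edges red] = (1/2)^6, and likewise for blue, so P[monochromatic] = 2·(1/2)^6 = 2^{1 − 6} = 1/32.
By linearity of expectation: E[X] = C(50, 4) · 2^{1 − 6} = 230300 · 1/32 = 57575/8.
Numerically: E[X] ≈ 7196.87500.

E[X] = C(50,4)·2^(1−C(4,2)) = 57575/8 ≈ 7196.87500.


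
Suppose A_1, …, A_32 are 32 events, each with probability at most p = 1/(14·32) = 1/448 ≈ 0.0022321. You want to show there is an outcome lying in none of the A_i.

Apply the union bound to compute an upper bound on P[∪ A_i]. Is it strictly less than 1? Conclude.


Union bound: P[∪_{i=1}^{32} A_i] ≤ Σ_i P[A_i] ≤ 32·p = 32·(1/448) = 1/14.
Numerically: 1/14 ≈ 0.0714286.
Is 1/14 < 1? YES.
Since P[∪ A_i] ≤ 1/14 < 1, the complement has P[∩ A_i^c] ≥ 1 − 1/14 = 13/14 > 0, so some outcome avoids every A_i.

32·p = 1/14 ≈ 0.0714286; existence CERTIFIED by the union bound.


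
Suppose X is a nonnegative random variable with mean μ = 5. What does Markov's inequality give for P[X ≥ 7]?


μ = E[X] = 5, a = 7.
Markov: P[X ≥ 7] ≤ μ/a = (5)/7 = 5/7.
Numerically: ≈ 0.714.
(Since a = 7 > μ = 5.000, the bound 5/7 is < 1 and informative.)

P[X ≥ 7] ≤ 5/7 ≈ 0.714.


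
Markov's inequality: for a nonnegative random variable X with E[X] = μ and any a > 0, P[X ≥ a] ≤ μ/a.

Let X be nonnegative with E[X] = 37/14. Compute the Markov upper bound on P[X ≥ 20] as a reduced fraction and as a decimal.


μ = E[X] = 37/14, a = 20.
Markov: P[X ≥ 20] ≤ μ/a = (37/14)/20 = 37/280.
Numerically: ≈ 0.13214.
(Since a = 20 > μ = 2.64286, the bound 37/280 is < 1 and informative.)

P[X ≥ 20] ≤ 37/280 ≈ 0.13214.


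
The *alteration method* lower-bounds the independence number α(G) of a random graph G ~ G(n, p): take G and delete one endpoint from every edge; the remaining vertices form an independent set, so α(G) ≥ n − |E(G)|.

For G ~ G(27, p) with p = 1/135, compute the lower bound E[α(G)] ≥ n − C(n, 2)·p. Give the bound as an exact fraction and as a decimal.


E[|E(G)|] = C(27, 2)·p = 351 · (1/135) = 13/5.
E[α(G)] ≥ n − E[|E(G)|] = 27 − 13/5 = 122/5.
Numerically: ≈ 24.4000.
(This is only a lower bound; the true E[α(G)] may be larger.)

E[α(G)] ≥ 122/5 ≈ 24.4000.


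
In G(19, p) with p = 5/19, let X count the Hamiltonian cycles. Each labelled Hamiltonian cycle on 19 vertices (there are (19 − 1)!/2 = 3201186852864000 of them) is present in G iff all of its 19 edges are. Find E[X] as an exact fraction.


K_19 has (19 − 1)!/2 = 3201186852864000 labelled Hamiltonian cycles.
For each such Hamiltonian cycle H, let X_H = 1 if all 19 edges of H are present in G. Then P[X_H = 1] = p^{19} = (5/19)^{19} = 19073486328125/1978419655660313589123979.
By linearity: E[X] = Σ_H E[X_H] = 3201186852864000 · p^{19} = 3201186852864000 · 19073486328125/1978419655660313589123979 = 61057793671875000000000000000/1978419655660313589123979.
Numerically: E[X] ≈ 3.09e+04.

E[X] = 3201186852864000 · (5/19)^{19} = 61057793671875000000000000000/1978419655660313589123979 ≈ 3.09e+04.


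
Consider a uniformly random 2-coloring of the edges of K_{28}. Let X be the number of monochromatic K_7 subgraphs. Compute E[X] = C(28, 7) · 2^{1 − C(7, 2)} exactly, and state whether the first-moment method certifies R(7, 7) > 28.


E[X] = C(28, 7) · 2^{1 − 21} = 1184040 · 2^{−20} = 1184040/1048576.
As a reduced fraction: E[X] = 148005/131072 ≈ 1.1291885.
Is E[X] < 1? NO.
Since E[X] ≥ 1, the first-moment bound is inconclusive at n = 28; it does NOT by itself certify R(7, 7) > 28.

E[X] = 148005/131072 ≈ 1.1291885; E[X] ≥ 1; first-moment method inconclusive here.


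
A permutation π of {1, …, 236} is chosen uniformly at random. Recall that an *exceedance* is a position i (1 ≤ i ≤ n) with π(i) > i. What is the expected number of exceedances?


Write X = Σ_{i=1}^{236} X_i, where X_i = 1_{π(i) > i}.
For each fixed i, π(i) is uniform over {1, …, 236} (marginal of a uniform permutation), so P[π(i) > i] = (n − i)/n. Summing: Σ_{i=1}^{236} (n − i)/n = (0 + 1 + … + 235)/236 = 236(236 − 1)/(2·236) = (236 − 1)/2.
Hence E[X] = Σ_{i=1}^{236} (236 − i)/236 = 235/2 ≈ 117.5000.

E[X] = 235/2 = 117.5000.


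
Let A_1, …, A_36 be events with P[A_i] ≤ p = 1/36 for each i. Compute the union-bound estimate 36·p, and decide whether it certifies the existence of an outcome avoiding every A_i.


Union bound: P[∪_{i=1}^{36} A_i] ≤ Σ_i P[A_i] ≤ 36·p = 36·(1/36) = 1.
Numerically: 1 ≈ 1.0000.
Is 1 < 1? NO.
Since the bound 1 is ≥ 1, the union bound is uninformative here; it does NOT by itself certify existence.

36·p = 1 ≈ 1.0000; existence NOT certified by the union bound.


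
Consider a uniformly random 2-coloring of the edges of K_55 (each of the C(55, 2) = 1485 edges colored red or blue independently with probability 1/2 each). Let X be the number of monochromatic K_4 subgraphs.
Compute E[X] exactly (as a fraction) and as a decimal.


Let X = Σ_S X_S over the C(55, 4) = 341055 subsets S of size 4, where X_S = 1 if the K_4 on S is monochromatic.
For a fixed S, the K_4 on S has C(4, 2) = 6 edges. P[all 6 edges red] = (1/2)^6, and likewise for blue, so P[monochromatic] = 2·(1/2)^6 = 2^{1 − 6} = 1/32.
By linearity of expectation: E[X] = C(55, 4) · 2^{1 − 6} = 341055 · 1/32 = 341055/32.
Numerically: E[X] ≈ 10657.9688.

E[X] = C(55,4)·2^(1−C(4,2)) = 341055/32 ≈ 10657.9688.


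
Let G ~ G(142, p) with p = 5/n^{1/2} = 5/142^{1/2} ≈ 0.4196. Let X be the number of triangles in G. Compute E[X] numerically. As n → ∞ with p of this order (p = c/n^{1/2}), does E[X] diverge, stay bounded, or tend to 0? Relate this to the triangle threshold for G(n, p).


Number of potential triangles: C(142, 3) = 467180.
Each occurs with probability p³ ≈ (0.4196)³ ≈ 7.387160e-02.
By linearity: E[X] = C(142, 3)·p³ ≈ 467180 · 7.387160e-02 ≈ 34511.3334.
Since α = 1/2 < 1, p = c/n^{1/2} ≫ 1/n is above the triangle threshold p ~ 1/n. Asymptotically E[X] ~ (c³/6)·n^{3(1−α)} = (5³/6)·n^{1.5} → ∞; triangles are abundant w.h.p.

E[X] ≈ 34511.3334; in regime p = Θ(1/n^{1/2}) E[X] diverges (above the triangle threshold p ~ 1/n).


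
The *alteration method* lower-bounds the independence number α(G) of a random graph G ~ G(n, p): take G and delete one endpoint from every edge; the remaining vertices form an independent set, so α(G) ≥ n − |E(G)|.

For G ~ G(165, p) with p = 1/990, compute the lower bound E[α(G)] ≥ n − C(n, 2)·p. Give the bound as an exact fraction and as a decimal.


E[|E(G)|] = C(165, 2)·p = 13530 · (1/990) = 41/3.
E[α(G)] ≥ n − E[|E(G)|] = 165 − 41/3 = 454/3.
Numerically: ≈ 151.333.
(This is only a lower bound; the true E[α(G)] may be larger.)

E[α(G)] ≥ 454/3 ≈ 151.333.


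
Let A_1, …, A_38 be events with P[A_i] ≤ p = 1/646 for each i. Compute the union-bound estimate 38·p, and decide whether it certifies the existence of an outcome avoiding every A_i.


Union bound: P[∪_{i=1}^{38} A_i] ≤ Σ_i P[A_i] ≤ 38·p = 38·(1/646) = 1/17.
Numerically: 1/17 ≈ 0.05882.
Is 1/17 < 1? YES.
Since P[∪ A_i] ≤ 1/17 < 1, the complement has P[∩ A_i^c] ≥ 1 − 1/17 = 16/17 > 0, so some outcome avoids every A_i.

38·p = 1/17 ≈ 0.05882; existence CERTIFIED by the union bound.


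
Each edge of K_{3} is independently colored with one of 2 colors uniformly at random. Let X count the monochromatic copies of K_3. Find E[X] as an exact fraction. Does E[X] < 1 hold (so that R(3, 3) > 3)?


E[X] = C(3, 3) · 2^{1 − 3} = 1 · 2^{−2} = 1/4.
As a reduced fraction: E[X] = 1/4 ≈ 0.250.
Is E[X] < 1? YES.
Since E[X] < 1, there exists a 2-coloring of K_{3} with no monochromatic K_3; hence R(3, 3) > 3.

E[X] = 1/4 ≈ 0.250; E[X] < 1, so R(3, 3) > 3.


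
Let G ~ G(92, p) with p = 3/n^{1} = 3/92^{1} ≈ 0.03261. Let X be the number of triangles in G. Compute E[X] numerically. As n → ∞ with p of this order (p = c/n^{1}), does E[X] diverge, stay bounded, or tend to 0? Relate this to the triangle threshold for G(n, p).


Number of potential triangles: C(92, 3) = 125580.
Each occurs with probability p³ ≈ (0.03261)³ ≈ 3.467371e-05.
By linearity: E[X] = C(92, 3)·p³ ≈ 125580 · 3.467371e-05 ≈ 4.3543.
Here α = 1, so p = 3/n is exactly at the triangle threshold p ~ 1/n. Asymptotically E[X] → c³/6 = 3³/6 = 9/2 ≈ 4.5000, a bounded constant. In this regime the triangle count is asymptotically Poisson(c³/6).

E[X] ≈ 4.3543; in regime p = Θ(1/n^{1}) E[X] stays bounded (at the triangle threshold p ~ 1/n).


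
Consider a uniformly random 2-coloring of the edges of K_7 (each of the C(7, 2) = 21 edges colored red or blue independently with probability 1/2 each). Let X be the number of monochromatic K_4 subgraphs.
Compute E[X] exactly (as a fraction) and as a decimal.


Let X = Σ_S X_S over the C(7, 4) = 35 subsets S of size 4, where X_S = 1 if the K_4 on S is monochromatic.
For a fixed S, the K_4 on S has C(4, 2) = 6 edges. P[all 6 edges red] = (1/2)^6, and likewise for blue, so P[monochromatic] = 2·(1/2)^6 = 2^{1 − 6} = 1/32.
By linearity of expectation: E[X] = C(7, 4) · 2^{1 − 6} = 35 · 1/32 = 35/32.
Numerically: E[X] ≈ 1.09375.

E[X] = C(7,4)·2^(1−C(4,2)) = 35/32 ≈ 1.09375.


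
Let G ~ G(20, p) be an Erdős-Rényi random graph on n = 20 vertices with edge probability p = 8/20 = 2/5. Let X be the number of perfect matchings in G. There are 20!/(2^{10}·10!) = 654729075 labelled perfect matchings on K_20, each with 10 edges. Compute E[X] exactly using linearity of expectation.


K_20 has 20!/(2^{10}·10!) = 654729075 labelled perfect matchings.
For each such perfect matching H, let X_H = 1 if all 10 edges of H are present in G. Then P[X_H = 1] = p^{10} = (2/5)^{10} = 1024/9765625.
By linearity: E[X] = Σ_H E[X_H] = 654729075 · p^{10} = 654729075 · 1024/9765625 = 26817702912/390625.
Numerically: E[X] ≈ 68653.3.

E[X] = 654729075 · (2/5)^{10} = 26817702912/390625 ≈ 68653.3.


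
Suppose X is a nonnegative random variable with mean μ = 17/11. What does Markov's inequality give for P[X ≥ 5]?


μ = E[X] = 17/11, a = 5.
Markov: P[X ≥ 5] ≤ μ/a = (17/11)/5 = 17/55.
Numerically: ≈ 0.30909.
(Since a = 5 > μ = 1.54545, the bound 17/55 is < 1 and informative.)

P[X ≥ 5] ≤ 17/55 ≈ 0.30909.


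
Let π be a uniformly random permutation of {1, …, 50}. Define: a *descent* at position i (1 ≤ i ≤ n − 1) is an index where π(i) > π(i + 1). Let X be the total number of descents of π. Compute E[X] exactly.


Write X = Σ X_I over i = 1, …, 49, with X_I the indicator of one descent.
There are 49 indicators.
For each fixed i, the pair (π(i), π(i+1)) is a uniformly random ordered pair of distinct values from {1, …, 50}; by symmetry P[π(i) > π(i+1)] = 1/2.
By linearity: E[X] = 49 · (1/2) = (50 − 1) · (1/2) = 49/2 ≈ 24.500.

E[X] = 49/2 = 24.500.


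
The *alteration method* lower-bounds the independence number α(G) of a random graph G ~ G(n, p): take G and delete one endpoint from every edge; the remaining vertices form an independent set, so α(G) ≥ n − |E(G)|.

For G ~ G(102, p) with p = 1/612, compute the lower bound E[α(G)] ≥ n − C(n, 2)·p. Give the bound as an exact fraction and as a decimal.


E[|E(G)|] = C(102, 2)·p = 5151 · (1/612) = 101/12.
E[α(G)] ≥ n − E[|E(G)|] = 102 − 101/12 = 1123/12.
Numerically: ≈ 93.583.
(This is only a lower bound; the true E[α(G)] may be larger.)

E[α(G)] ≥ 1123/12 ≈ 93.583.


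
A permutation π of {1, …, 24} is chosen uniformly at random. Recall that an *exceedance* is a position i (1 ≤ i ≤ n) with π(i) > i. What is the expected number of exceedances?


Write X = Σ_{i=1}^{24} X_i, where X_i = 1_{π(i) > i}.
For each fixed i, π(i) is uniform over {1, …, 24} (marginal of a uniform permutation), so P[π(i) > i] = (n − i)/n. Summing: Σ_{i=1}^{24} (n − i)/n = (0 + 1 + … + 23)/24 = 24(24 − 1)/(2·24) = (24 − 1)/2.
Hence E[X] = Σ_{i=1}^{24} (24 − i)/24 = 23/2 ≈ 11.50000.

E[X] = 23/2 = 11.50000.


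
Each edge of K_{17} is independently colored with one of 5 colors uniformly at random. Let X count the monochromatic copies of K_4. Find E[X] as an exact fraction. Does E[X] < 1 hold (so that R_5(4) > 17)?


E[X] = C(17, 4) · 5^{1 − 6} = 2380 · 5^{−5} = 2380/3125.
As a reduced fraction: E[X] = 476/625 ≈ 0.7616000.
Is E[X] < 1? YES.
Since E[X] < 1, there exists a 5-coloring of K_{17} with no monochromatic K_4; hence R_5(4) > 17.

E[X] = 476/625 ≈ 0.7616000; E[X] < 1, so R_5(4) > 17.


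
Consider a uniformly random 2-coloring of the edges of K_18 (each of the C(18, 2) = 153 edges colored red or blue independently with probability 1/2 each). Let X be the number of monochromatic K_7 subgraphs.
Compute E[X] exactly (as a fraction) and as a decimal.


Let X = Σ_S X_S over the C(18, 7) = 31824 subsets S of size 7, where X_S = 1 if the K_7 on S is monochromatic.
For a fixed S, the K_7 on S has C(7, 2) = 21 edges. P[all 21 edges red] = (1/2)^21, and likewise for blue, so P[monochromatic] = 2·(1/2)^21 = 2^{1 − 21} = 1/1048576.
By linearity: E[X] = C(18, 7) · 2^{1 − 21} = 31824 · 1/1048576 = 1989/65536.
Numerically: E[X] ≈ 0.03035.

E[X] = C(18,7)·2^(1−C(7,2)) = 1989/65536 ≈ 0.03035.


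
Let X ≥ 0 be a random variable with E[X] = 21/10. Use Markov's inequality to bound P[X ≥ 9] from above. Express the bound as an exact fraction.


μ = E[X] = 21/10, a = 9.
Markov: P[X ≥ 9] ≤ μ/a = (21/10)/9 = 7/30.
Numerically: ≈ 0.233333.
(Since a = 9 > μ = 2.100000, the bound 7/30 is < 1 and informative.)

P[X ≥ 9] ≤ 7/30 ≈ 0.233333.


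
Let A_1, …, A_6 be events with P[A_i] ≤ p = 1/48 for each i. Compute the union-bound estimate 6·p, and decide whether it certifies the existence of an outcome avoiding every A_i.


Union bound: P[∪_{i=1}^{6} A_i] ≤ Σ_i P[A_i] ≤ 6·p = 6·(1/48) = 1/8.
Numerically: 1/8 ≈ 0.125000.
Is 1/8 < 1? YES.
Since P[∪ A_i] ≤ 1/8 < 1, the complement has P[∩ A_i^c] ≥ 1 − 1/8 = 7/8 > 0, so some outcome avoids every A_i.

6·p = 1/8 ≈ 0.125000; existence CERTIFIED by the union bound.


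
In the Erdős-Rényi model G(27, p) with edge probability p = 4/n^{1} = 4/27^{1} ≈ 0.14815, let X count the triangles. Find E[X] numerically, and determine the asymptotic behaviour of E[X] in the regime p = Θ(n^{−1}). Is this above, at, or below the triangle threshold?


Number of potential triangles: C(27, 3) = 2925.
Each occurs with probability p³ ≈ (0.14815)³ ≈ 3.2515369e-03.
By linearity: E[X] = C(27, 3)·p³ ≈ 2925 · 3.2515369e-03 ≈ 9.51075.
Here α = 1, so p = 4/n is exactly at the triangle threshold p ~ 1/n. Asymptotically E[X] → c³/6 = 4³/6 = 32/3 ≈ 10.66667, a bounded constant. In this regime the triangle count is asymptotically Poisson(c³/6).

E[X] ≈ 9.51075; in regime p = Θ(1/n^{1}) E[X] stays bounded (at the triangle threshold p ~ 1/n).


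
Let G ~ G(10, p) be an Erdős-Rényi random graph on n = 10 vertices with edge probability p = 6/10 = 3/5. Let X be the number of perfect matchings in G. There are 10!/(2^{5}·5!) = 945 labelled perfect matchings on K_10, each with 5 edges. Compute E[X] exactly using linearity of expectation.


K_10 has 10!/(2^{5}·5!) = 945 labelled perfect matchings.
For each such perfect matching H, let X_H = 1 if all 5 edges of H are present in G. Then P[X_H = 1] = p^{5} = (3/5)^{5} = 243/3125.
By linearity: E[X] = Σ_H E[X_H] = 945 · p^{5} = 945 · 243/3125 = 45927/625.
Numerically: E[X] ≈ 73.5.

E[X] = 945 · (3/5)^{5} = 45927/625 ≈ 73.5.


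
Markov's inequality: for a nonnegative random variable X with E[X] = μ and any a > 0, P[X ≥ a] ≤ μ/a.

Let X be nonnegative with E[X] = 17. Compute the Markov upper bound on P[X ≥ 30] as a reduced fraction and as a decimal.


μ = E[X] = 17, a = 30.
Markov: P[X ≥ 30] ≤ μ/a = (17)/30 = 17/30.
Numerically: ≈ 0.5667.
(Since a = 30 > μ = 17.0000, the bound 17/30 is < 1 and informative.)

P[X ≥ 30] ≤ 17/30 ≈ 0.5667.


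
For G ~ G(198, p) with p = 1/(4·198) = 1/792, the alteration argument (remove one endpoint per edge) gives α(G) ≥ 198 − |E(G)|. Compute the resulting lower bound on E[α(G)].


E[|E(G)|] = C(198, 2)·p = 19503 · (1/792) = 197/8.
E[α(G)] ≥ n − E[|E(G)|] = 198 − 197/8 = 1387/8.
Numerically: ≈ 173.375000.
(This is only a lower bound; the true E[α(G)] may be larger.)

E[α(G)] ≥ 1387/8 ≈ 173.375000.


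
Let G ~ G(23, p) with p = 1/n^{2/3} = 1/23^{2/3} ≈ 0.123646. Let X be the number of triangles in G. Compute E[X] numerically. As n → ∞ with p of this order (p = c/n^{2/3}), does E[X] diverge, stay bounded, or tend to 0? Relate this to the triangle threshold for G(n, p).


Number of potential triangles: C(23, 3) = 1771.
Each occurs with probability p³ ≈ (0.123646)³ ≈ 1.89035917e-03.
By linearity: E[X] = C(23, 3)·p³ ≈ 1771 · 1.89035917e-03 ≈ 3.347826.
Since α = 2/3 < 1, p = c/n^{2/3} ≫ 1/n is above the triangle threshold p ~ 1/n. Asymptotically E[X] ~ (c³/6)·n^{3(1−α)} = (1³/6)·n^{1} → ∞; triangles are abundant w.h.p.

E[X] ≈ 3.347826; in regime p = Θ(1/n^{2/3}) E[X] diverges (above the triangle threshold p ~ 1/n).


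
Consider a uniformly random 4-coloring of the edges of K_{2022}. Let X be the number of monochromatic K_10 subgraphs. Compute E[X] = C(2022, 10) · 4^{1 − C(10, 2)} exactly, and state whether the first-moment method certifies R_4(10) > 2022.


E[X] = C(2022, 10) · 4^{1 − 45} = 307870445231474093395937796 · 4^{−44} = 307870445231474093395937796/309485009821345068724781056.
As a reduced fraction: E[X] = 76967611307868523348984449/77371252455336267181195264 ≈ 0.995.
Is E[X] < 1? YES.
Since E[X] < 1, there exists a 4-coloring of K_{2022} with no monochromatic K_10; hence R_4(10) > 2022.

E[X] = 76967611307868523348984449/77371252455336267181195264 ≈ 0.995; E[X] < 1, so R_4(10) > 2022.


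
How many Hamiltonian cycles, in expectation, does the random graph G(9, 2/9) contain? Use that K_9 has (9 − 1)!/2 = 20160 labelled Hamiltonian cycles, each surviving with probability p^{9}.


K_9 has (9 − 1)!/2 = 20160 labelled Hamiltonian cycles.
For each such Hamiltonian cycle H, let X_H = 1 if all 9 edges of H are present in G. Then P[X_H = 1] = p^{9} = (2/9)^{9} = 512/387420489.
Summing the indicators: E[X] = Σ_H E[X_H] = 20160 · p^{9} = 20160 · 512/387420489 = 1146880/43046721.
Numerically: E[X] ≈ 0.0266.

E[X] = 20160 · (2/9)^{9} = 1146880/43046721 ≈ 0.0266.


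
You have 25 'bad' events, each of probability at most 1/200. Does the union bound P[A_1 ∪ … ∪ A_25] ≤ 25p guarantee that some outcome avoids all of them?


Union bound: P[∪_{i=1}^{25} A_i] ≤ Σ_i P[A_i] ≤ 25·p = 25·(1/200) = 1/8.
Numerically: 1/8 ≈ 0.125.
Is 1/8 < 1? YES.
Since P[∪ A_i] ≤ 1/8 < 1, the complement has P[∩ A_i^c] ≥ 1 − 1/8 = 7/8 > 0, so some outcome avoids every A_i.

25·p = 1/8 ≈ 0.125; existence CERTIFIED by the union bound.
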